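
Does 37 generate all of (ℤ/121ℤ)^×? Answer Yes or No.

φ(121) = φ(11^2) = 11·(11−1) = 110 = 2 · 5 · 11.
It suffices to check that the order of 37 is not a proper divisor of 110: compute 37^(110/q) for q ∈ {2, 5, 11}.
37^55 ≡ 1 (mod 121)  [q = 2: ≡ 1 ✗]
37^22 ≡ 27 (mod 121)  [q = 5: ≢ 1 ✓]
37^10 ≡ 12 (mod 121)  [q = 11: ≢ 1 ✓]
Since 37^55 ≡ 1, the order of 37 divides 55 < 110, so 37 is not a primitive root.

No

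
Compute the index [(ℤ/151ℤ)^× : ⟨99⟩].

2

Since 99 ∈ (Z/151Z)^×, its order divides φ(151) = 151 − 1 = 150 = 2 · 3 · 5^2.
Divisors of 150: 1, 2, 3, 5, 6, 10, 15, 25, 30, 50, 75, 150.
Compute 99^d (mod 151) for the divisors d until we hit 1:
99^1 ≡ 99
99^2 ≡ 137
99^3 ≡ 124
99^5 ≡ 76
99^6 ≡ 125
99^10 ≡ 38
99^15 ≡ 19
99^25 ≡ 118
99^30 ≡ 59
99^50 ≡ 32
99^75 ≡ 1
The order of 99 is 75, so the subgroup it generates has 75 elements.
The index is φ(151) / ord(99) = 150 / 75 = 2.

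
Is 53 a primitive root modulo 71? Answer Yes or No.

φ(71) = 71 − 1 = 70 = 2 · 5 · 7.
It suffices to check that the order of 53 is not a proper divisor of 70: compute 53^(70/q) for q ∈ {2, 5, 7}.
53^35 ≡ 70 (mod 71)  [q = 2: ≢ 1 ✓]
53^14 ≡ 57 (mod 71)  [q = 5: ≢ 1 ✓]
53^10 ≡ 37 (mod 71)  [q = 7: ≢ 1 ✓]
Every test exponent gives a nontrivial residue, hence 53 generates the full group.

Yes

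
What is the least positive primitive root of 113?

φ(113) = 113 − 1 = 112 = 2^4 · 7.
Test candidates g = 2, 3, … against the prime factors q ∈ {2, 7} of φ(113): g is a generator iff g^(112/q) ≢ 1 for every such q.
g = 2: 2^56 ≡ 1 — hits 1, so not a primitive root.
g = 3: 3^56 ≡ 112; 3^16 ≡ 49 — none is 1, so 3 is a primitive root.
So 3 is the smallest generator of (Z/113Z)^×.

3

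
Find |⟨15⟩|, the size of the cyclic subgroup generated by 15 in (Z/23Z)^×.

The order of 15 must divide φ(23) = 23 − 1 = 22 = 2 · 11.
Divisors of 22: 1, 2, 11, 22.
Evaluate successive powers at the divisors of 22:
15^1 ≡ 15 (mod 23)
15^2 ≡ 18 (mod 23)
15^11 ≡ 22 (mod 23)
15^22 ≡ 1 (mod 23) ✓
Therefore the multiplicative order of 15 modulo 23 is 22.

22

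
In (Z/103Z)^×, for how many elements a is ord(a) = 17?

16

φ(103) = 103 − 1 = 102 = 2 · 3 · 17.
(Z/103Z)^× is cyclic (|G| = 102); a cyclic group of order m has exactly φ(d) elements of each order d | m, and none otherwise.
17 | 102, and φ(17) = 17 − 1 = 16.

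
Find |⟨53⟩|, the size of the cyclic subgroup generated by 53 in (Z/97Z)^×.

48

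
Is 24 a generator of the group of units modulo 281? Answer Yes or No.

Yes

φ(281) = 281 − 1 = 280 = 2^3 · 5 · 7.
An element g generates (Z/281Z)^× iff g^(280/q) ≢ 1 (mod 281) for each prime q ∈ {2, 5, 7}.
24^140 ≡ 280 (mod 281)  [q = 2: ≢ 1 ✓]
24^56 ≡ 153 (mod 281)  [q = 5: ≢ 1 ✓]
24^40 ≡ 165 (mod 281)  [q = 7: ≢ 1 ✓]
All checks pass, so 24 has order 280 and is a primitive root modulo 281.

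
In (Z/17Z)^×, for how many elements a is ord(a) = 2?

1

φ(17) = 17 − 1 = 16 = 2^4.
Since (Z/17Z)^× is cyclic of order 16, the number of elements of order d is φ(d) when d | 16 and 0 otherwise.
2 | 16, and φ(2) = 2 − 1 = 1.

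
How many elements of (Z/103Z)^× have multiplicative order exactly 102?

φ(103) = 103 − 1 = 102 = 2 · 3 · 17.
(Z/103Z)^× is cyclic (|G| = 102); a cyclic group of order m has exactly φ(d) elements of each order d | m, and none otherwise.
102 = 2 · 3 · 17 divides 102, and φ(102) = 32.

32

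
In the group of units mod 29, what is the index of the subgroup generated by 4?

2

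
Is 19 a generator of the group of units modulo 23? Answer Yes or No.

Yes

φ(23) = 23 − 1 = 22 = 2 · 11.
Test 19^(22/q) mod 23 for each prime factor q of 22:
19^11 ≡ 22 (mod 23)  [q = 2: ≢ 1 ✓]
19^2 ≡ 16 (mod 23)  [q = 11: ≢ 1 ✓]
All checks pass, so 19 has order 22 and is a primitive root modulo 23.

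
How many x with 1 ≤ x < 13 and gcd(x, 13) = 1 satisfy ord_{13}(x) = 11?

0

φ(13) = 13 − 1 = 12 = 2^2 · 3.
(Z/13Z)^× is cyclic (|G| = 12); a cyclic group of order m has exactly φ(d) elements of each order d | m, and none otherwise.
Since 11 ∤ 12, the count is 0.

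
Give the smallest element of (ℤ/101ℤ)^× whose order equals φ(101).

φ(101) = 101 − 1 = 100 = 2^2 · 5^2.
Test candidates g = 2, 3, … against the prime factors q ∈ {2, 5} of φ(101): g is a generator iff g^(100/q) ≢ 1 for every such q.
g = 2: 2^50 ≡ 100; 2^20 ≡ 95 — none is 1, so 2 is a primitive root.
So 2 is the smallest generator of (Z/101Z)^×.

2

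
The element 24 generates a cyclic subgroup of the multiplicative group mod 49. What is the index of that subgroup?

1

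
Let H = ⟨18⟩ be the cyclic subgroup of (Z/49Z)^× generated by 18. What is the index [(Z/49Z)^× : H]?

14

By Lagrange's theorem, ord_49(18) divides φ(49) = φ(7^2) = 7·(7−1) = 42 = 2 · 3 · 7.
Divisors of 42: 1, 2, 3, 6, 7, 14, 21, 42.
Evaluate successive powers at the divisors of 42:
18^1 ≡ 18 (mod 49)
18^2 ≡ 30 (mod 49)
18^3 ≡ 1 (mod 49) ✓
Thus |⟨18⟩| = ord(18) = 3.
[(Z/49Z)^× : ⟨18⟩] = 42/3 = 14.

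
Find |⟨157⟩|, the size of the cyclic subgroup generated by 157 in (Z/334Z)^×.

83

ord(157) | φ(334) = φ(2)·φ(167) = 1·166 = 166 = 2 · 83.
Divisors of 166: 1, 2, 83, 166.
Compute 157^d (mod 334) for the divisors d until we hit 1:
157^1 ≡ 157 (mod 334)
157^2 ≡ 267 (mod 334)
157^83 ≡ 1 (mod 334) ✓
So ord_334(157) = 83.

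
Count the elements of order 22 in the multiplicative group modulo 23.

10

φ(23) = 23 − 1 = 22 = 2 · 11.
In a cyclic group of order 22, there are φ(d) elements of order d for each divisor d of 22, and zero for non-divisors.
22 = 2 · 11 divides 22, and φ(22) = 10.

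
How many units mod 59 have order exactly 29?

28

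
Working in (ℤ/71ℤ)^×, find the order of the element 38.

By Lagrange's theorem, ord_71(38) divides φ(71) = 71 − 1 = 70 = 2 · 5 · 7.
Divisors of 70: 1, 2, 5, 7, 10, 14, 35, 70.
Check 38^d mod 71 for each divisor in increasing order:
38^1 ≡ 38
38^2 ≡ 24
38^5 ≡ 20
38^7 ≡ 54
38^10 ≡ 45
38^14 ≡ 5
38^35 ≡ 1
The smallest such exponent is 35, so the order of 38 is 35.

35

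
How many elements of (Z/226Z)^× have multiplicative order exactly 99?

0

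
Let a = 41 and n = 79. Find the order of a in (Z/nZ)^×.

ord(41) | φ(79) = 79 − 1 = 78 = 2 · 3 · 13.
Divisors of 78: 1, 2, 3, 6, 13, 26, 39, 78.
Evaluate successive powers at the divisors of 78:
41^1 ≡ 41 (mod 79)
41^2 ≡ 22 (mod 79)
41^3 ≡ 33 (mod 79)
41^6 ≡ 62 (mod 79)
41^13 ≡ 78 (mod 79)
41^26 ≡ 1 (mod 79) ✓
Therefore the multiplicative order of 41 modulo 79 is 26.

26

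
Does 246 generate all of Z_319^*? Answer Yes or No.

No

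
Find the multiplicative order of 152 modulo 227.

ord(152) | φ(227) = 227 − 1 = 226 = 2 · 113.
Divisors of 226: 1, 2, 113, 226.
Test each divisor d:
152^1 ≡ 152
152^2 ≡ 177
152^113 ≡ 226
152^226 ≡ 1
The smallest such exponent is 226, so the order of 152 is 226.

226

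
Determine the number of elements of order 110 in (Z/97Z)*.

0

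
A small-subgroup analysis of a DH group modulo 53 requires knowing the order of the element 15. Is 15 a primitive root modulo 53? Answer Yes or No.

No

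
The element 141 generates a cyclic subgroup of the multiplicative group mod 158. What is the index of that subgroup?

By Lagrange's theorem, ord_158(141) divides φ(158) = φ(2)·φ(79) = 1·78 = 78 = 2 · 3 · 13.
Divisors of 78: 1, 2, 3, 6, 13, 26, 39, 78.
Test each divisor d:
141^1 ≡ 141 (mod 158)
141^2 ≡ 131 (mod 158)
141^3 ≡ 143 (mod 158)
141^6 ≡ 67 (mod 158)
141^13 ≡ 1 (mod 158) ✓
So ord_158(141) = 13, hence |⟨141⟩| = 13.
The index is φ(158) / ord(141) = 78 / 13 = 6.

6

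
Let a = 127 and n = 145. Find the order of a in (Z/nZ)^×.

28

ord(127) | φ(145) = φ(5·29) = (5−1)·(29−1) = 4·28 = 112 = 2^4 · 7.
Divisors of 112: 1, 2, 4, 7, 8, 14, 16, 28, 56, 112.
Evaluate successive powers at the divisors of 112:
127^1 ≡ 127 (mod 145)
127^2 ≡ 34 (mod 145)
127^4 ≡ 141 (mod 145)
127^7 ≡ 128 (mod 145)
127^8 ≡ 16 (mod 145)
127^14 ≡ 144 (mod 145)
127^16 ≡ 111 (mod 145)
127^28 ≡ 1 (mod 145) ✓
So ord_145(127) = 28.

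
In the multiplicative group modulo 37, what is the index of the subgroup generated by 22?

1

Since 22 ∈ (Z/37Z)^×, its order divides φ(37) = 37 − 1 = 36 = 2^2 · 3^2.
Divisors of 36: 1, 2, 3, 4, 6, 9, 12, 18, 36.
Compute 22^d (mod 37) for the divisors d until we hit 1:
22^1 ≡ 22 (mod 37)
22^2 ≡ 3 (mod 37)
22^3 ≡ 29 (mod 37)
22^4 ≡ 9 (mod 37)
22^6 ≡ 27 (mod 37)
22^9 ≡ 6 (mod 37)
22^12 ≡ 26 (mod 37)
22^18 ≡ 36 (mod 37)
22^36 ≡ 1 (mod 37) ✓
The order of 22 is 36, so the subgroup it generates has 36 elements.
Index = |(Z/37Z)^×| / |⟨22⟩| = 36 / 36 = 1.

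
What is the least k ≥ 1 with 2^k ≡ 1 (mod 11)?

10

ord(2) | φ(11) = 11 − 1 = 10 = 2 · 5.
Divisors of 10: 1, 2, 5, 10.
Compute 2^d (mod 11) for the divisors d until we hit 1:
2^1 ≡ 2 (mod 11)
2^2 ≡ 4 (mod 11)
2^5 ≡ 10 (mod 11)
2^10 ≡ 1 (mod 11) ✓
Hence ord(2) = 10.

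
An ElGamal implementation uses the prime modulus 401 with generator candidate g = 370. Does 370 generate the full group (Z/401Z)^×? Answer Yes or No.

Yes

φ(401) = 401 − 1 = 400 = 2^4 · 5^2.
Test 370^(400/q) mod 401 for each prime factor q of 400:
370^200 ≡ 400 (mod 401)  [q = 2: ≢ 1 ✓]
370^80 ≡ 372 (mod 401)  [q = 5: ≢ 1 ✓]
Every test exponent gives a nontrivial residue, hence 370 generates the full group.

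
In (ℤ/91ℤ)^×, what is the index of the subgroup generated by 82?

12

Since 82 ∈ (Z/91Z)^×, its order divides φ(91) = φ(7·13) = (7−1)·(13−1) = 6·12 = 72 = 2^3 · 3^2.
Divisors of 72: 1, 2, 3, 4, 6, 8, 9, 12, 18, 24, 36, 72.
Test each divisor d:
82^1 ≡ 82 (mod 91)
82^2 ≡ 81 (mod 91)
82^3 ≡ 90 (mod 91)
82^4 ≡ 9 (mod 91)
82^6 ≡ 1 (mod 91) ✓
The order of 82 is 6, so the subgroup it generates has 6 elements.
[(Z/91Z)^× : ⟨82⟩] = 72/6 = 12.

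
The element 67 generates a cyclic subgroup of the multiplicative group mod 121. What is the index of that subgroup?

10

The order of 67 must divide φ(121) = φ(11^2) = 11·(11−1) = 110 = 2 · 5 · 11.
Divisors of 110: 1, 2, 5, 10, 11, 22, 55, 110.
Compute 67^d (mod 121) for the divisors d until we hit 1:
67^1 ≡ 67 (mod 121)
67^2 ≡ 12 (mod 121)
67^5 ≡ 89 (mod 121)
67^10 ≡ 56 (mod 121)
67^11 ≡ 1 (mod 121) ✓
So ord_121(67) = 11, hence |⟨67⟩| = 11.
The index is φ(121) / ord(67) = 110 / 11 = 10.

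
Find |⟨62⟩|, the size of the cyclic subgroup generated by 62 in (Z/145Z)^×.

28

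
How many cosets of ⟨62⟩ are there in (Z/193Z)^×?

ord(62) | φ(193) = 193 − 1 = 192 = 2^6 · 3.
Divisors of 192: 1, 2, 3, 4, 6, 8, 12, 16, 24, 32, 48, 64, 96, 192.
Check 62^d mod 193 for each divisor in increasing order:
62^1 ≡ 62 (mod 193)
62^2 ≡ 177 (mod 193)
62^3 ≡ 166 (mod 193)
62^4 ≡ 63 (mod 193)
62^6 ≡ 150 (mod 193)
62^8 ≡ 109 (mod 193)
62^12 ≡ 112 (mod 193)
62^16 ≡ 108 (mod 193)
62^24 ≡ 192 (mod 193)
62^32 ≡ 84 (mod 193)
62^48 ≡ 1 (mod 193) ✓
The order of 62 is 48, so the subgroup it generates has 48 elements.
The index is φ(193) / ord(62) = 192 / 48 = 4.

4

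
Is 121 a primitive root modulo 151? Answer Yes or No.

No

φ(151) = 151 − 1 = 150 = 2 · 3 · 5^2.
It suffices to check that the order of 121 is not a proper divisor of 150: compute 121^(150/q) for q ∈ {2, 3, 5}.
121^75 ≡ 1 (mod 151)  [q = 2: ≡ 1 ✗]
121^50 ≡ 118 (mod 151)  [q = 3: ≢ 1 ✓]
121^30 ≡ 19 (mod 151)  [q = 5: ≢ 1 ✓]
The check at q = 2 fails, so 121 generates a proper subgroup.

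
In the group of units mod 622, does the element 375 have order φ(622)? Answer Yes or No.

φ(622) = φ(2)·φ(311) = 1·310 = 310 = 2 · 5 · 31.
It suffices to check that the order of 375 is not a proper divisor of 310: compute 375^(310/q) for q ∈ {2, 5, 31}.
375^155 ≡ 1 (mod 622)  [q = 2: ≡ 1 ✗]
375^62 ≡ 363 (mod 622)  [q = 5: ≢ 1 ✓]
375^10 ≡ 13 (mod 622)  [q = 31: ≢ 1 ✓]
Since 375^155 ≡ 1, the order of 375 divides 155 < 310, so 375 is not a primitive root.

No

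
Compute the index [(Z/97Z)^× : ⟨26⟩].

1

ord(26) | φ(97) = 97 − 1 = 96 = 2^5 · 3.
Divisors of 96: 1, 2, 3, 4, 6, 8, 12, 16, 24, 32, 48, 96.
Evaluate successive powers at the divisors of 96:
26^1 ≡ 26
26^2 ≡ 94
26^3 ≡ 19
26^4 ≡ 9
26^6 ≡ 70
26^8 ≡ 81
26^12 ≡ 50
26^16 ≡ 62
26^24 ≡ 75
26^32 ≡ 61
26^48 ≡ 96
26^96 ≡ 1
Thus |⟨26⟩| = ord(26) = 96.
Index = |(Z/97Z)^×| / |⟨26⟩| = 96 / 96 = 1.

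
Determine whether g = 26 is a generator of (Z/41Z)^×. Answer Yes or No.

φ(41) = 41 − 1 = 40 = 2^3 · 5.
Test 26^(40/q) mod 41 for each prime factor q of 40:
26^20 ≡ 40 (mod 41)  [q = 2: ≢ 1 ✓]
26^8 ≡ 18 (mod 41)  [q = 5: ≢ 1 ✓]
None equal 1, so ord_41(26) = 40: 26 is a primitive root.

Yes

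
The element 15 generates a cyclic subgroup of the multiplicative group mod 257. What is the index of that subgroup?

8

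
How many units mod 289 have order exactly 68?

φ(289) = φ(17^2) = 17·(17−1) = 272 = 2^4 · 17.
In a cyclic group of order 272, there are φ(d) elements of order d for each divisor d of 272, and zero for non-divisors.
68 = 2^2 · 17 divides 272, and φ(68) = 32.

32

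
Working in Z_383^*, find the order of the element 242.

191

Since 242 ∈ (Z/383Z)^×, its order divides φ(383) = 383 − 1 = 382 = 2 · 191.
Divisors of 382: 1, 2, 191, 382.
Check 242^d mod 383 for each divisor in increasing order:
242^1 ≡ 242 (mod 383)
242^2 ≡ 348 (mod 383)
242^191 ≡ 1 (mod 383) ✓
Hence ord(242) = 191.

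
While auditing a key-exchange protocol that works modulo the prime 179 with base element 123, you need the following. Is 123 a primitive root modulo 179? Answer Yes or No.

Yes

φ(179) = 179 − 1 = 178 = 2 · 89.
Test 123^(178/q) mod 179 for each prime factor q of 178:
123^89 ≡ 178 (mod 179)  [q = 2: ≢ 1 ✓]
123^2 ≡ 93 (mod 179)  [q = 89: ≢ 1 ✓]
Every test exponent gives a nontrivial residue, hence 123 generates the full group.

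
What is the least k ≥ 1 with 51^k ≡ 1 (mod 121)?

110

By Lagrange's theorem, ord_121(51) divides φ(121) = φ(11^2) = 11·(11−1) = 110 = 2 · 5 · 11.
Divisors of 110: 1, 2, 5, 10, 11, 22, 55, 110.
Compute 51^d (mod 121) for the divisors d until we hit 1:
51^1 ≡ 51
51^2 ≡ 60
51^5 ≡ 43
51^10 ≡ 34
51^11 ≡ 40
51^22 ≡ 27
51^55 ≡ 120
51^110 ≡ 1
Therefore the multiplicative order of 51 modulo 121 is 110.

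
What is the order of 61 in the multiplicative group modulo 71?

70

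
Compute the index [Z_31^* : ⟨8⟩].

The order of 8 must divide φ(31) = 31 − 1 = 30 = 2 · 3 · 5.
Divisors of 30: 1, 2, 3, 5, 6, 10, 15, 30.
Test each divisor d:
8^1 ≡ 8
8^2 ≡ 2
8^3 ≡ 16
8^5 ≡ 1
So ord_31(8) = 5, hence |⟨8⟩| = 5.
Index = |(Z/31Z)^×| / |⟨8⟩| = 30 / 5 = 6.

6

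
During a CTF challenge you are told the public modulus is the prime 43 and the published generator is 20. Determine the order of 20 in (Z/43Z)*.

42

Since 20 ∈ (Z/43Z)^×, its order divides φ(43) = 43 − 1 = 42 = 2 · 3 · 7.
Divisors of 42: 1, 2, 3, 6, 7, 14, 21, 42.
Check 20^d mod 43 for each divisor in increasing order:
20^1 ≡ 20
20^2 ≡ 13
20^3 ≡ 2
20^6 ≡ 4
20^7 ≡ 37
20^14 ≡ 36
20^21 ≡ 42
20^42 ≡ 1
So ord_43(20) = 42.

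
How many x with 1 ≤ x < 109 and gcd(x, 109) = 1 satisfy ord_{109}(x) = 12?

φ(109) = 109 − 1 = 108 = 2^2 · 3^3.
(Z/109Z)^× is cyclic (|G| = 108); a cyclic group of order m has exactly φ(d) elements of each order d | m, and none otherwise.
12 = 2^2 · 3 divides 108, and φ(12) = 4.

4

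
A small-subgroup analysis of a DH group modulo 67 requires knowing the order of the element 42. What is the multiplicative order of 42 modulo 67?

Since 42 ∈ (Z/67Z)^×, its order divides φ(67) = 67 − 1 = 66 = 2 · 3 · 11.
Divisors of 66: 1, 2, 3, 6, 11, 22, 33, 66.
Evaluate successive powers at the divisors of 66:
42^1 ≡ 42 (mod 67)
42^2 ≡ 22 (mod 67)
42^3 ≡ 53 (mod 67)
42^6 ≡ 62 (mod 67)
42^11 ≡ 66 (mod 67)
42^22 ≡ 1 (mod 67) ✓
Hence ord(42) = 22.

22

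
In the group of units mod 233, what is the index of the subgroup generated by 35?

By Lagrange's theorem, ord_233(35) divides φ(233) = 233 − 1 = 232 = 2^3 · 29.
Divisors of 232: 1, 2, 4, 8, 29, 58, 116, 232.
Compute 35^d (mod 233) for the divisors d until we hit 1:
35^1 ≡ 35 (mod 233)
35^2 ≡ 60 (mod 233)
35^4 ≡ 105 (mod 233)
35^8 ≡ 74 (mod 233)
35^29 ≡ 136 (mod 233)
35^58 ≡ 89 (mod 233)
35^116 ≡ 232 (mod 233)
35^232 ≡ 1 (mod 233) ✓
So ord_233(35) = 232, hence |⟨35⟩| = 232.
Index = |(Z/233Z)^×| / |⟨35⟩| = 232 / 232 = 1.

1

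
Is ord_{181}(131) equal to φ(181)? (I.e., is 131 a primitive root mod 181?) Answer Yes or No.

Yes

φ(181) = 181 − 1 = 180 = 2^2 · 3^2 · 5.
It suffices to check that the order of 131 is not a proper divisor of 180: compute 131^(180/q) for q ∈ {2, 3, 5}.
131^90 ≡ 180 (mod 181)  [q = 2: ≢ 1 ✓]
131^60 ≡ 48 (mod 181)  [q = 3: ≢ 1 ✓]
131^36 ≡ 125 (mod 181)  [q = 5: ≢ 1 ✓]
Every test exponent gives a nontrivial residue, hence 131 generates the full group.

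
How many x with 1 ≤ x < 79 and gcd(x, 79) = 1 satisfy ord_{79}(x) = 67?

0

φ(79) = 79 − 1 = 78 = 2 · 3 · 13.
In a cyclic group of order 78, there are φ(d) elements of order d for each divisor d of 78, and zero for non-divisors.
Since 67 ∤ 78, the count is 0.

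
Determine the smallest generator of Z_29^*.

2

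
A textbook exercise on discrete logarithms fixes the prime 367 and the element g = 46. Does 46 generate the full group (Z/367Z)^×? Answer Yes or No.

No

φ(367) = 367 − 1 = 366 = 2 · 3 · 61.
46 is a primitive root mod 367 iff 46^(φ(367)/q) ≢ 1 for every prime q | φ(367), i.e. q ∈ {2, 3, 61}.
46^183 ≡ 1 (mod 367)  [q = 2: ≡ 1 ✗]
46^122 ≡ 1 (mod 367)  [q = 3: ≡ 1 ✗]
46^6 ≡ 322 (mod 367)  [q = 61: ≢ 1 ✓]
The check at q = 2 fails, so 46 generates a proper subgroup.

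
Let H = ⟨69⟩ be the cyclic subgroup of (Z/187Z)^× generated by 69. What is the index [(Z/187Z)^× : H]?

ord(69) | φ(187) = φ(11·17) = (11−1)·(17−1) = 10·16 = 160 = 2^5 · 5.
Divisors of 160: 1, 2, 4, 5, 8, 10, 16, 20, 32, 40, 80, 160.
Compute 69^d (mod 187) for the divisors d until we hit 1:
69^1 ≡ 69
69^2 ≡ 86
69^4 ≡ 103
69^5 ≡ 1
So ord_187(69) = 5, hence |⟨69⟩| = 5.
The index is φ(187) / ord(69) = 160 / 5 = 32.

32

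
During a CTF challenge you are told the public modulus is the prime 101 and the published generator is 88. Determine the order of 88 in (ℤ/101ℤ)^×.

25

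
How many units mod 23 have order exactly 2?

1

φ(23) = 23 − 1 = 22 = 2 · 11.
In a cyclic group of order 22, there are φ(d) elements of order d for each divisor d of 22, and zero for non-divisors.
2 | 22, and φ(2) = 2 − 1 = 1.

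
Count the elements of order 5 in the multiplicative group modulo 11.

4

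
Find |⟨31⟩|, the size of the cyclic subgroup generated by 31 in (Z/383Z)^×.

191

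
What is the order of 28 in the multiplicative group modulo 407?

90

By Lagrange's theorem, ord_407(28) divides φ(407) = φ(11·37) = (11−1)·(37−1) = 10·36 = 360 = 2^3 · 3^2 · 5.
Divisors of 360: 1, 2, 3, 4, 5, 6, 8, 9, 10, 12, 15, 18, 20, 24, 30, 36, 40, 45, 60, 72, 90, 120, 180, 360.
Check 28^d mod 407 for each divisor in increasing order:
28^1 ≡ 28 (mod 407)
28^2 ≡ 377 (mod 407)
28^3 ≡ 381 (mod 407)
28^4 ≡ 86 (mod 407)
28^5 ≡ 373 (mod 407)
28^6 ≡ 269 (mod 407)
28^8 ≡ 70 (mod 407)
28^9 ≡ 332 (mod 407)
28^10 ≡ 342 (mod 407)
28^12 ≡ 322 (mod 407)
28^15 ≡ 175 (mod 407)
28^18 ≡ 334 (mod 407)
28^20 ≡ 155 (mod 407)
28^24 ≡ 306 (mod 407)
28^30 ≡ 100 (mod 407)
28^36 ≡ 38 (mod 407)
28^40 ≡ 12 (mod 407)
28^45 ≡ 406 (mod 407)
28^60 ≡ 232 (mod 407)
28^72 ≡ 223 (mod 407)
28^90 ≡ 1 (mod 407) ✓
Therefore the multiplicative order of 28 modulo 407 is 90.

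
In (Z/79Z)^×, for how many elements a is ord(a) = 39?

φ(79) = 79 − 1 = 78 = 2 · 3 · 13.
(Z/79Z)^× is cyclic (|G| = 78); a cyclic group of order m has exactly φ(d) elements of each order d | m, and none otherwise.
39 = 3 · 13 divides 78, and φ(39) = 24.

24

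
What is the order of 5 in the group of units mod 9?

6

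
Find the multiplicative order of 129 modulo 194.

48

Since 129 ∈ (Z/194Z)^×, its order divides φ(194) = φ(2)·φ(97) = 1·96 = 96 = 2^5 · 3.
Divisors of 96: 1, 2, 3, 4, 6, 8, 12, 16, 24, 32, 48, 96.
Evaluate successive powers at the divisors of 96:
129^1 ≡ 129 (mod 194)
129^2 ≡ 151 (mod 194)
129^3 ≡ 79 (mod 194)
129^4 ≡ 103 (mod 194)
129^6 ≡ 33 (mod 194)
129^8 ≡ 133 (mod 194)
129^12 ≡ 119 (mod 194)
129^16 ≡ 35 (mod 194)
129^24 ≡ 193 (mod 194)
129^32 ≡ 61 (mod 194)
129^48 ≡ 1 (mod 194) ✓
Therefore the multiplicative order of 129 modulo 194 is 48.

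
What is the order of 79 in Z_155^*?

30

The order of 79 must divide φ(155) = φ(5·31) = (5−1)·(31−1) = 4·30 = 120 = 2^3 · 3 · 5.
Divisors of 120: 1, 2, 3, 4, 5, 6, 8, 10, 12, 15, 20, 24, 30, 40, 60, 120.
Evaluate successive powers at the divisors of 120:
79^1 ≡ 79
79^2 ≡ 41
79^3 ≡ 139
79^4 ≡ 131
79^5 ≡ 119
79^6 ≡ 101
79^8 ≡ 111
79^10 ≡ 56
79^12 ≡ 126
79^15 ≡ 154
79^20 ≡ 36
79^24 ≡ 66
79^30 ≡ 1
The smallest such exponent is 30, so the order of 79 is 30.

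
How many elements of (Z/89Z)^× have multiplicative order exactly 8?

4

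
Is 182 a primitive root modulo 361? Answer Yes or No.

φ(361) = φ(19^2) = 19·(19−1) = 342 = 2 · 3^2 · 19.
182 is a primitive root mod 361 iff 182^(φ(361)/q) ≢ 1 for every prime q | φ(361), i.e. q ∈ {2, 3, 19}.
182^171 ≡ 1 (mod 361)  [q = 2: ≡ 1 ✗]
182^114 ≡ 1 (mod 361)  [q = 3: ≡ 1 ✗]
182^18 ≡ 286 (mod 361)  [q = 19: ≢ 1 ✓]
182^171 ≡ 1 shows ord(182) | 171, strictly less than φ(361); not a primitive root.

No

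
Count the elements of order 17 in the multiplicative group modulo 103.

16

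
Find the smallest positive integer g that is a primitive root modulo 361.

2

φ(361) = φ(19^2) = 19·(19−1) = 342 = 2 · 3^2 · 19.
Test candidates g = 2, 3, … against the prime factors q ∈ {2, 3, 19} of φ(361): g is a generator iff g^(342/q) ≢ 1 for every such q.
g = 2: 2^171 ≡ 360; 2^114 ≡ 292; 2^18 ≡ 58 — none is 1, so 2 is a primitive root.
So 2 is the smallest generator of (Z/361Z)^×.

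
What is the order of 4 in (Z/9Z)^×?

3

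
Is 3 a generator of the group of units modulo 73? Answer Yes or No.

No

φ(73) = 73 − 1 = 72 = 2^3 · 3^2.
Test 3^(72/q) mod 73 for each prime factor q of 72:
3^36 ≡ 1 (mod 73)  [q = 2: ≡ 1 ✗]
3^24 ≡ 1 (mod 73)  [q = 3: ≡ 1 ✗]
Since 3^36 ≡ 1, the order of 3 divides 36 < 72, so 3 is not a primitive root.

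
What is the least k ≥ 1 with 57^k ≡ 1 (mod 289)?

272

ord(57) | φ(289) = φ(17^2) = 17·(17−1) = 272 = 2^4 · 17.
Divisors of 272: 1, 2, 4, 8, 16, 17, 34, 68, 136, 272.
Compute 57^d (mod 289) for the divisors d until we hit 1:
57^1 ≡ 57 (mod 289)
57^2 ≡ 70 (mod 289)
57^4 ≡ 276 (mod 289)
57^8 ≡ 169 (mod 289)
57^16 ≡ 239 (mod 289)
57^17 ≡ 40 (mod 289)
57^34 ≡ 155 (mod 289)
57^68 ≡ 38 (mod 289)
57^136 ≡ 288 (mod 289)
57^272 ≡ 1 (mod 289) ✓
So ord_289(57) = 272.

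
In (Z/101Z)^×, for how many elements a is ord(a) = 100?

φ(101) = 101 − 1 = 100 = 2^2 · 5^2.
In a cyclic group of order 100, there are φ(d) elements of order d for each divisor d of 100, and zero for non-divisors.
100 = 2^2 · 5^2 divides 100, and φ(100) = 40.

40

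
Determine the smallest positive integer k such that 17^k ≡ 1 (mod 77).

The order of 17 must divide φ(77) = φ(7·11) = (7−1)·(11−1) = 6·10 = 60 = 2^2 · 3 · 5.
Divisors of 60: 1, 2, 3, 4, 5, 6, 10, 12, 15, 20, 30, 60.
Test each divisor d:
17^1 ≡ 17 (mod 77)
17^2 ≡ 58 (mod 77)
17^3 ≡ 62 (mod 77)
17^4 ≡ 53 (mod 77)
17^5 ≡ 54 (mod 77)
17^6 ≡ 71 (mod 77)
17^10 ≡ 67 (mod 77)
17^12 ≡ 36 (mod 77)
17^15 ≡ 76 (mod 77)
17^20 ≡ 23 (mod 77)
17^30 ≡ 1 (mod 77) ✓
So ord_77(17) = 30.

30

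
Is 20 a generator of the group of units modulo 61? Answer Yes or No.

φ(61) = 61 − 1 = 60 = 2^2 · 3 · 5.
It suffices to check that the order of 20 is not a proper divisor of 60: compute 20^(60/q) for q ∈ {2, 3, 5}.
20^30 ≡ 1 (mod 61)  [q = 2: ≡ 1 ✗]
20^20 ≡ 1 (mod 61)  [q = 3: ≡ 1 ✗]
20^12 ≡ 34 (mod 61)  [q = 5: ≢ 1 ✓]
20^30 ≡ 1 shows ord(20) | 30, strictly less than φ(61); not a primitive root.

No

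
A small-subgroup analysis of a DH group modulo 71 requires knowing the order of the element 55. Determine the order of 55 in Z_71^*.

70

By Lagrange's theorem, ord_71(55) divides φ(71) = 71 − 1 = 70 = 2 · 5 · 7.
Divisors of 70: 1, 2, 5, 7, 10, 14, 35, 70.
Test each divisor d:
55^1 ≡ 55 (mod 71)
55^2 ≡ 43 (mod 71)
55^5 ≡ 23 (mod 71)
55^7 ≡ 66 (mod 71)
55^10 ≡ 32 (mod 71)
55^14 ≡ 25 (mod 71)
55^35 ≡ 70 (mod 71)
55^70 ≡ 1 (mod 71) ✓
The smallest such exponent is 70, so the order of 55 is 70.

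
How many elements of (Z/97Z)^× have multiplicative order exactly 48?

16

φ(97) = 97 − 1 = 96 = 2^5 · 3.
In a cyclic group of order 96, there are φ(d) elements of order d for each divisor d of 96, and zero for non-divisors.
48 = 2^4 · 3 divides 96, and φ(48) = 16.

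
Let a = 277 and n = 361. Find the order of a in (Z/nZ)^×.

57

By Lagrange's theorem, ord_361(277) divides φ(361) = φ(19^2) = 19·(19−1) = 342 = 2 · 3^2 · 19.
Divisors of 342: 1, 2, 3, 6, 9, 18, 19, 38, 57, 114, 171, 342.
Check 277^d mod 361 for each divisor in increasing order:
277^1 ≡ 277 (mod 361)
277^2 ≡ 197 (mod 361)
277^3 ≡ 58 (mod 361)
277^6 ≡ 115 (mod 361)
277^9 ≡ 172 (mod 361)
277^18 ≡ 343 (mod 361)
277^19 ≡ 68 (mod 361)
277^38 ≡ 292 (mod 361)
277^57 ≡ 1 (mod 361) ✓
Hence ord(277) = 57.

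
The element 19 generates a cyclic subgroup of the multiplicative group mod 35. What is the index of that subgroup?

Since 19 ∈ (Z/35Z)^×, its order divides φ(35) = φ(5·7) = (5−1)·(7−1) = 4·6 = 24 = 2^3 · 3.
Divisors of 24: 1, 2, 3, 4, 6, 8, 12, 24.
Test each divisor d:
19^1 ≡ 19 (mod 35)
19^2 ≡ 11 (mod 35)
19^3 ≡ 34 (mod 35)
19^4 ≡ 16 (mod 35)
19^6 ≡ 1 (mod 35) ✓
The order of 19 is 6, so the subgroup it generates has 6 elements.
Index = |(Z/35Z)^×| / |⟨19⟩| = 24 / 6 = 4.

4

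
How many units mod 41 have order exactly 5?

4

φ(41) = 41 − 1 = 40 = 2^3 · 5.
In a cyclic group of order 40, there are φ(d) elements of order d for each divisor d of 40, and zero for non-divisors.
5 | 40, and φ(5) = 5 − 1 = 4.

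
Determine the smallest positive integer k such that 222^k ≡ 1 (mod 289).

17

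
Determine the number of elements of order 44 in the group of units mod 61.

0

φ(61) = 61 − 1 = 60 = 2^2 · 3 · 5.
Since (Z/61Z)^× is cyclic of order 60, the number of elements of order d is φ(d) when d | 60 and 0 otherwise.
Here 60 is not a multiple of 44, so there are no elements of order 44.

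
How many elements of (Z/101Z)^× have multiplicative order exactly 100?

φ(101) = 101 − 1 = 100 = 2^2 · 5^2.
In a cyclic group of order 100, there are φ(d) elements of order d for each divisor d of 100, and zero for non-divisors.
100 = 2^2 · 5^2 divides 100, and φ(100) = 40.

40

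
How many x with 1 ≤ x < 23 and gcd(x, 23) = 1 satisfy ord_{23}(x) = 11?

φ(23) = 23 − 1 = 22 = 2 · 11.
In a cyclic group of order 22, there are φ(d) elements of order d for each divisor d of 22, and zero for non-divisors.
11 | 22, and φ(11) = 11 − 1 = 10.

10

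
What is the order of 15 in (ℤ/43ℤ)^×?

21

By Lagrange's theorem, ord_43(15) divides φ(43) = 43 − 1 = 42 = 2 · 3 · 7.
Divisors of 42: 1, 2, 3, 6, 7, 14, 21, 42.
Compute 15^d (mod 43) for the divisors d until we hit 1:
15^1 ≡ 15 (mod 43)
15^2 ≡ 10 (mod 43)
15^3 ≡ 21 (mod 43)
15^6 ≡ 11 (mod 43)
15^7 ≡ 36 (mod 43)
15^14 ≡ 6 (mod 43)
15^21 ≡ 1 (mod 43) ✓
Therefore the multiplicative order of 15 modulo 43 is 21.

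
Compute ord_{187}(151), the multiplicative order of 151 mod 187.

ord(151) | φ(187) = φ(11·17) = (11−1)·(17−1) = 10·16 = 160 = 2^5 · 5.
Divisors of 160: 1, 2, 4, 5, 8, 10, 16, 20, 32, 40, 80, 160.
Check 151^d mod 187 for each divisor in increasing order:
151^1 ≡ 151
151^2 ≡ 174
151^4 ≡ 169
151^5 ≡ 87
151^8 ≡ 137
151^10 ≡ 89
151^16 ≡ 69
151^20 ≡ 67
151^32 ≡ 86
151^40 ≡ 1
So ord_187(151) = 40.

40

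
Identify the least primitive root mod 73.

φ(73) = 73 − 1 = 72 = 2^3 · 3^2.
g is a primitive root iff g^(72/q) ≢ 1 (mod 73) for each prime q ∈ {2, 3}.
g = 2: 2^36 ≡ 1 — hits 1, so not a primitive root.
g = 3: 3^36 ≡ 1 — hits 1, so not a primitive root.
g = 4: 4^36 ≡ 1 — hits 1, so not a primitive root.
g = 5: 5^36 ≡ 72; 5^24 ≡ 8 — none is 1, so 5 is a primitive root.
So 5 is the smallest generator of (Z/73Z)^×.

5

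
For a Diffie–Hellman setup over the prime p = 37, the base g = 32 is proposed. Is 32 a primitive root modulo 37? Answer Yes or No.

φ(37) = 37 − 1 = 36 = 2^2 · 3^2.
32 is a primitive root mod 37 iff 32^(φ(37)/q) ≢ 1 for every prime q | φ(37), i.e. q ∈ {2, 3}.
32^18 ≡ 36 (mod 37)  [q = 2: ≢ 1 ✓]
32^12 ≡ 10 (mod 37)  [q = 3: ≢ 1 ✓]
Every test exponent gives a nontrivial residue, hence 32 generates the full group.

Yes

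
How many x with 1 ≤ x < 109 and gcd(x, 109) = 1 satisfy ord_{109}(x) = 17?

φ(109) = 109 − 1 = 108 = 2^2 · 3^3.
Since (Z/109Z)^× is cyclic of order 108, the number of elements of order d is φ(d) when d | 108 and 0 otherwise.
17 does not divide 108, so no element of (Z/109Z)^× has order 17.

0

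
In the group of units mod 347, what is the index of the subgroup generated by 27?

2

The order of 27 must divide φ(347) = 347 − 1 = 346 = 2 · 173.
Divisors of 346: 1, 2, 173, 346.
Check 27^d mod 347 for each divisor in increasing order:
27^1 ≡ 27
27^2 ≡ 35
27^173 ≡ 1
The order of 27 is 173, so the subgroup it generates has 173 elements.
[(Z/347Z)^× : ⟨27⟩] = 346/173 = 2.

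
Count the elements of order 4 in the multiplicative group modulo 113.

φ(113) = 113 − 1 = 112 = 2^4 · 7.
In a cyclic group of order 112, there are φ(d) elements of order d for each divisor d of 112, and zero for non-divisors.
4 = 2^2 divides 112, and φ(4) = 2.

2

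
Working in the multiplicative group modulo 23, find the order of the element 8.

ord(8) | φ(23) = 23 − 1 = 22 = 2 · 11.
Divisors of 22: 1, 2, 11, 22.
Evaluate successive powers at the divisors of 22:
8^1 ≡ 8 (mod 23)
8^2 ≡ 18 (mod 23)
8^11 ≡ 1 (mod 23) ✓
The smallest such exponent is 11, so the order of 8 is 11.

11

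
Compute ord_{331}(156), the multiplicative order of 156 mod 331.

ord(156) | φ(331) = 331 − 1 = 330 = 2 · 3 · 5 · 11.
Divisors of 330: 1, 2, 3, 5, 6, 10, 11, 15, 22, 30, 33, 55, 66, 110, 165, 330.
Evaluate successive powers at the divisors of 330:
156^1 ≡ 156 (mod 331)
156^2 ≡ 173 (mod 331)
156^3 ≡ 177 (mod 331)
156^5 ≡ 169 (mod 331)
156^6 ≡ 215 (mod 331)
156^10 ≡ 95 (mod 331)
156^11 ≡ 256 (mod 331)
156^15 ≡ 167 (mod 331)
156^22 ≡ 329 (mod 331)
156^30 ≡ 85 (mod 331)
156^33 ≡ 150 (mod 331)
156^55 ≡ 31 (mod 331)
156^66 ≡ 323 (mod 331)
156^110 ≡ 299 (mod 331)
156^165 ≡ 1 (mod 331) ✓
The smallest such exponent is 165, so the order of 156 is 165.

165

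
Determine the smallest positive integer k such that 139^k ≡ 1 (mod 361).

By Lagrange's theorem, ord_361(139) divides φ(361) = φ(19^2) = 19·(19−1) = 342 = 2 · 3^2 · 19.
Divisors of 342: 1, 2, 3, 6, 9, 18, 19, 38, 57, 114, 171, 342.
Compute 139^d (mod 361) for the divisors d until we hit 1:
139^1 ≡ 139 (mod 361)
139^2 ≡ 188 (mod 361)
139^3 ≡ 140 (mod 361)
139^6 ≡ 106 (mod 361)
139^9 ≡ 39 (mod 361)
139^18 ≡ 77 (mod 361)
139^19 ≡ 234 (mod 361)
139^38 ≡ 245 (mod 361)
139^57 ≡ 292 (mod 361)
139^114 ≡ 68 (mod 361)
139^171 ≡ 1 (mod 361) ✓
Therefore the multiplicative order of 139 modulo 361 is 171.

171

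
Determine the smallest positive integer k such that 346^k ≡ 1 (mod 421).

14

By Lagrange's theorem, ord_421(346) divides φ(421) = 421 − 1 = 420 = 2^2 · 3 · 5 · 7.
Divisors of 420: 1, 2, 3, 4, 5, 6, 7, 10, 12, 14, 15, 20, 21, 28, 30, 35, 42, 60, 70, 84, 105, 140, 210, 420.
Check 346^d mod 421 for each divisor in increasing order:
346^1 ≡ 346 (mod 421)
346^2 ≡ 152 (mod 421)
346^3 ≡ 388 (mod 421)
346^4 ≡ 370 (mod 421)
346^5 ≡ 36 (mod 421)
346^6 ≡ 247 (mod 421)
346^7 ≡ 420 (mod 421)
346^10 ≡ 33 (mod 421)
346^12 ≡ 385 (mod 421)
346^14 ≡ 1 (mod 421) ✓
So ord_421(346) = 14.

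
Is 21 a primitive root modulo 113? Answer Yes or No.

Yes

φ(113) = 113 − 1 = 112 = 2^4 · 7.
21 is a primitive root mod 113 iff 21^(φ(113)/q) ≢ 1 for every prime q | φ(113), i.e. q ∈ {2, 7}.
21^56 ≡ 112 (mod 113)  [q = 2: ≢ 1 ✓]
21^16 ≡ 28 (mod 113)  [q = 7: ≢ 1 ✓]
All checks pass, so 21 has order 112 and is a primitive root modulo 113.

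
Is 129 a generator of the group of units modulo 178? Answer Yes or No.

No

φ(178) = φ(2)·φ(89) = 1·88 = 88 = 2^3 · 11.
Test 129^(88/q) mod 178 for each prime factor q of 88:
129^44 ≡ 1 (mod 178)  [q = 2: ≡ 1 ✗]
129^8 ≡ 105 (mod 178)  [q = 11: ≢ 1 ✓]
The check at q = 2 fails, so 129 generates a proper subgroup.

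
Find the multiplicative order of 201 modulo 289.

By Lagrange's theorem, ord_289(201) divides φ(289) = φ(17^2) = 17·(17−1) = 272 = 2^4 · 17.
Divisors of 272: 1, 2, 4, 8, 16, 17, 34, 68, 136, 272.
Evaluate successive powers at the divisors of 272:
201^1 ≡ 201 (mod 289)
201^2 ≡ 230 (mod 289)
201^4 ≡ 13 (mod 289)
201^8 ≡ 169 (mod 289)
201^16 ≡ 239 (mod 289)
201^17 ≡ 65 (mod 289)
201^34 ≡ 179 (mod 289)
201^68 ≡ 251 (mod 289)
201^136 ≡ 288 (mod 289)
201^272 ≡ 1 (mod 289) ✓
So ord_289(201) = 272.

272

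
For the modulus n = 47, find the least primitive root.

φ(47) = 47 − 1 = 46 = 2 · 23.
g is a primitive root iff g^(46/q) ≢ 1 (mod 47) for each prime q ∈ {2, 23}.
g = 2: 2^23 ≡ 1 — hits 1, so not a primitive root.
g = 3: 3^23 ≡ 1 — hits 1, so not a primitive root.
g = 4: 4^23 ≡ 1 — hits 1, so not a primitive root.
g = 5: 5^23 ≡ 46; 5^2 ≡ 25 — none is 1, so 5 is a primitive root.
So 5 is the smallest generator of (Z/47Z)^×.

5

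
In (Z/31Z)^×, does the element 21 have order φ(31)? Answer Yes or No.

φ(31) = 31 − 1 = 30 = 2 · 3 · 5.
Test 21^(30/q) mod 31 for each prime factor q of 30:
21^15 ≡ 30 (mod 31)  [q = 2: ≢ 1 ✓]
21^10 ≡ 5 (mod 31)  [q = 3: ≢ 1 ✓]
21^6 ≡ 2 (mod 31)  [q = 5: ≢ 1 ✓]
All checks pass, so 21 has order 30 and is a primitive root modulo 31.

Yes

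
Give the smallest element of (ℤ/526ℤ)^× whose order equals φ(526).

5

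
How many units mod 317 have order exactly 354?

0

φ(317) = 317 − 1 = 316 = 2^2 · 79.
In a cyclic group of order 316, there are φ(d) elements of order d for each divisor d of 316, and zero for non-divisors.
354 does not divide 316, so no element of (Z/317Z)^× has order 354.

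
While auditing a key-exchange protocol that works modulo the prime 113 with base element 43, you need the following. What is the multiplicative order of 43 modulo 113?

112

ord(43) | φ(113) = 113 − 1 = 112 = 2^4 · 7.
Divisors of 112: 1, 2, 4, 7, 8, 14, 16, 28, 56, 112.
Evaluate successive powers at the divisors of 112:
43^1 ≡ 43
43^2 ≡ 41
43^4 ≡ 99
43^7 ≡ 65
43^8 ≡ 83
43^14 ≡ 44
43^16 ≡ 109
43^28 ≡ 15
43^56 ≡ 112
43^112 ≡ 1
So ord_113(43) = 112.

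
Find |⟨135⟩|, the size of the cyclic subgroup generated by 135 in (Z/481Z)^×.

By Lagrange's theorem, ord_481(135) divides φ(481) = φ(13·37) = (13−1)·(37−1) = 12·36 = 432 = 2^4 · 3^3.
Divisors of 432: 1, 2, 3, 4, 6, 8, 9, 12, 16, 18, 24, 27, 36, 48, 54, 72, 108, 144, 216, 432.
Compute 135^d (mod 481) for the divisors d until we hit 1:
135^1 ≡ 135 (mod 481)
135^2 ≡ 428 (mod 481)
135^3 ≡ 60 (mod 481)
135^4 ≡ 404 (mod 481)
135^6 ≡ 233 (mod 481)
135^8 ≡ 157 (mod 481)
135^9 ≡ 31 (mod 481)
135^12 ≡ 417 (mod 481)
135^16 ≡ 118 (mod 481)
135^18 ≡ 480 (mod 481)
135^24 ≡ 248 (mod 481)
135^27 ≡ 450 (mod 481)
135^36 ≡ 1 (mod 481) ✓
So ord_481(135) = 36.

36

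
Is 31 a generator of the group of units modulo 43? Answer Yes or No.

No

φ(43) = 43 − 1 = 42 = 2 · 3 · 7.
It suffices to check that the order of 31 is not a proper divisor of 42: compute 31^(42/q) for q ∈ {2, 3, 7}.
31^21 ≡ 1 (mod 43)  [q = 2: ≡ 1 ✗]
31^14 ≡ 36 (mod 43)  [q = 3: ≢ 1 ✓]
31^6 ≡ 21 (mod 43)  [q = 7: ≢ 1 ✓]
31^21 ≡ 1 shows ord(31) | 21, strictly less than φ(43); not a primitive root.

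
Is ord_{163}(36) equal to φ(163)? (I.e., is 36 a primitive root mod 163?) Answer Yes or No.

φ(163) = 163 − 1 = 162 = 2 · 3^4.
36 is a primitive root mod 163 iff 36^(φ(163)/q) ≢ 1 for every prime q | φ(163), i.e. q ∈ {2, 3}.
36^81 ≡ 1 (mod 163)  [q = 2: ≡ 1 ✗]
36^54 ≡ 1 (mod 163)  [q = 3: ≡ 1 ✗]
36^81 ≡ 1 shows ord(36) | 81, strictly less than φ(163); not a primitive root.

No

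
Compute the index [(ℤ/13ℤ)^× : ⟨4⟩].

2

ord(4) | φ(13) = 13 − 1 = 12 = 2^2 · 3.
Divisors of 12: 1, 2, 3, 4, 6, 12.
Compute 4^d (mod 13) for the divisors d until we hit 1:
4^1 ≡ 4 (mod 13)
4^2 ≡ 3 (mod 13)
4^3 ≡ 12 (mod 13)
4^4 ≡ 9 (mod 13)
4^6 ≡ 1 (mod 13) ✓
The order of 4 is 6, so the subgroup it generates has 6 elements.
[(Z/13Z)^× : ⟨4⟩] = 12/6 = 2.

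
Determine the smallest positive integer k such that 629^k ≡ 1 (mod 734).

By Lagrange's theorem, ord_734(629) divides φ(734) = φ(2)·φ(367) = 1·366 = 366 = 2 · 3 · 61.
Divisors of 366: 1, 2, 3, 6, 61, 122, 183, 366.
Evaluate successive powers at the divisors of 366:
629^1 ≡ 629 (mod 734)
629^2 ≡ 15 (mod 734)
629^3 ≡ 627 (mod 734)
629^6 ≡ 439 (mod 734)
629^61 ≡ 733 (mod 734)
629^122 ≡ 1 (mod 734) ✓
Therefore the multiplicative order of 629 modulo 734 is 122.

122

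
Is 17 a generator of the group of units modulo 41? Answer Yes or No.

φ(41) = 41 − 1 = 40 = 2^3 · 5.
17 is a primitive root mod 41 iff 17^(φ(41)/q) ≢ 1 for every prime q | φ(41), i.e. q ∈ {2, 5}.
17^20 ≡ 40 (mod 41)  [q = 2: ≢ 1 ✓]
17^8 ≡ 16 (mod 41)  [q = 5: ≢ 1 ✓]
Every test exponent gives a nontrivial residue, hence 17 generates the full group.

Yes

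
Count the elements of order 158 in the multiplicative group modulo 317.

φ(317) = 317 − 1 = 316 = 2^2 · 79.
In a cyclic group of order 316, there are φ(d) elements of order d for each divisor d of 316, and zero for non-divisors.
158 = 2 · 79 divides 316, and φ(158) = 78.

78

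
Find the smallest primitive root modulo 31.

φ(31) = 31 − 1 = 30 = 2 · 3 · 5.
Test candidates g = 2, 3, … against the prime factors q ∈ {2, 3, 5} of φ(31): g is a generator iff g^(30/q) ≢ 1 for every such q.
g = 2: 2^15 ≡ 1 — hits 1, so not a primitive root.
g = 3: 3^15 ≡ 30; 3^10 ≡ 25; 3^6 ≡ 16 — none is 1, so 3 is a primitive root.
So 3 is the smallest generator of (Z/31Z)^×.

3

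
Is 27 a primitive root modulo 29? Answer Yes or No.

φ(29) = 29 − 1 = 28 = 2^2 · 7.
It suffices to check that the order of 27 is not a proper divisor of 28: compute 27^(28/q) for q ∈ {2, 7}.
27^14 ≡ 28 (mod 29)  [q = 2: ≢ 1 ✓]
27^4 ≡ 16 (mod 29)  [q = 7: ≢ 1 ✓]
Every test exponent gives a nontrivial residue, hence 27 generates the full group.

Yes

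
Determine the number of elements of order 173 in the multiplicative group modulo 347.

172

φ(347) = 347 − 1 = 346 = 2 · 173.
(Z/347Z)^× is cyclic (|G| = 346); a cyclic group of order m has exactly φ(d) elements of each order d | m, and none otherwise.
173 | 346, and φ(173) = 173 − 1 = 172.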